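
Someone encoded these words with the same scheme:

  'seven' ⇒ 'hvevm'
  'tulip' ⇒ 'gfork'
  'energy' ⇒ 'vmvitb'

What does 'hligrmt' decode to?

sorting

Each pair mirrors across the alphabet (s↔h, e↔v, v↔e): positions sum to 25. Each letter is replaced by its mirror in the alphabet: a↔z, b↔y, c↔x, and so on (the Atbash cipher).
Reversing it on hligrmt: h↔s, l↔o, i↔r, g↔t, r↔i, m↔n, t↔g.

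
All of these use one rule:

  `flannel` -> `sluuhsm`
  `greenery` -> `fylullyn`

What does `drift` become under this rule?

The word is reversed, then every letter is shifted forward by 7.
For drift: reverse → tfird; then shift: t+7=a, f+7=m, i+7=p, r+7=y, d+7=k.

ampyk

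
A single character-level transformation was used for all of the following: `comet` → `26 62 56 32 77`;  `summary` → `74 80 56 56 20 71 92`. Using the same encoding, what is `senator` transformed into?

c(#3)→26 and o(#15)→62: differences scale by 3, so n = 3·pos + 17. Each letter becomes 3×(its alphabet position, a=1..z=26) + 17.
On senator: s=19→74, e=5→32, n=14→59, a=1→20, t=20→77, o=15→62, r=18→71.

74 32 59 20 77 62 71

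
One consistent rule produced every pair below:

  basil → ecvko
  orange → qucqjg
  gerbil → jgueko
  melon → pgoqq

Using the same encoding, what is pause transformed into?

scwvg

The shift depends on letter class: consonant b→e is +3, but vowel a→c is +2. The rule splits by letter class: vowels +2, consonants +3.
Applying it to pause: p(cons)+3=s, a(vowel)+2=c, u(vowel)+2=w, s(cons)+3=v, e(vowel)+2=g.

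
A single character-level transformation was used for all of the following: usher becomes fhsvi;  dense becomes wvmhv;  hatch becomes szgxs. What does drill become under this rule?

wiroo

Each pair mirrors across the alphabet (u↔f, s↔h, h↔s): positions sum to 25. Each letter is replaced by its mirror in the alphabet: a↔z, b↔y, c↔x, and so on (the Atbash cipher).
Applying it to drill: d↔w, r↔i, i↔r, l↔o, l↔o.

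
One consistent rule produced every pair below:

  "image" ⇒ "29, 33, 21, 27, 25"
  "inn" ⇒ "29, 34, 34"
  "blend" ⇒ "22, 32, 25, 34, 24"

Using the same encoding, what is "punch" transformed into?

i is letter #9 and maps to 29: an offset of 20. The number is (letter's place in the alphabet, a=1) + 20.
On punch: p=16→36, u=21→41, n=14→34, c=3→23, h=8→28.

36, 41, 34, 23, 28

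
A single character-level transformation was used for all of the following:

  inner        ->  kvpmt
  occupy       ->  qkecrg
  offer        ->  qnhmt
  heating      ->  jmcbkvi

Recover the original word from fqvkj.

Shifts by position in inner: pos 0: i→k (+2), pos 1: n→v (+8), pos 2: n→p (+2), pos 3: e→m (+8) — repeating every 2. It's a Vigenère-style cipher with numeric key [2,8]: position i shifts by key[i mod 2].
Undoing it on fqvkj: f−2=d, q−8=i, v−2=t, k−8=c, j−2=h.

ditch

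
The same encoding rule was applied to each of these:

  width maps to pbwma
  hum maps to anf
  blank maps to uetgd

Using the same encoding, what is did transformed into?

wbw

Compare letters: w→p is +19, i→b is +19, d→w is +19 — a constant shift. It's a constant shift of +19 (ROT19).
On did: d+19=w, i+19=b, d+19=w.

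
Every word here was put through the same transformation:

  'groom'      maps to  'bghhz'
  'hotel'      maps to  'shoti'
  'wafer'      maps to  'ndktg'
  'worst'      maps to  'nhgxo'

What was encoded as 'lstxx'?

This is an affine cipher: with a=0,…,z=25, each position x becomes (17x+3) mod 26.
Reversing it on lstxx: l(11)→23·(11−3)≡2=c; s(18)→23·(18−3)≡7=h; t(19)→23·(19−3)≡4=e; x(23)→23·(23−3)≡18=s; x(23)→23·(23−3)≡18=s (all mod 26).

chess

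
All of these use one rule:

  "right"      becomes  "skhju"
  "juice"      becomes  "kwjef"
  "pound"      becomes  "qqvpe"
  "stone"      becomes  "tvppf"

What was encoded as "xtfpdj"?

Shifts by position in right: pos 0: r→s (+1), pos 1: i→k (+2), pos 2: g→h (+1), pos 3: h→j (+2) — repeating every 2. A repeating key of period 2 is used — shifts +1, +2 over and over.
Reversing it on xtfpdj: x−1=w, t−2=r, f−1=e, p−2=n, d−1=c, j−2=h.

wrench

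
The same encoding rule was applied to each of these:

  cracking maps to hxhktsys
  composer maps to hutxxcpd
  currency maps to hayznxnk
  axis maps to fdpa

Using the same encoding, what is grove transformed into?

lxvdn

In cracking: c→h is +5, r→x is +6, a→h is +7, c→k is +8 — the shift increases by 1 each position. Letter i (0-indexed) is shifted by i+5, so successive shifts are 5, 6, 7, ….
Applying it to grove: g+5=l, r+6=x, o+7=v, v+8=d, e+9=n.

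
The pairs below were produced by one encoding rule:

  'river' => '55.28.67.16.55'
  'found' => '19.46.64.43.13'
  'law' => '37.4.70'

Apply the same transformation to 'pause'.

49.4.64.58.16

The formula is n = 3×(alphabet index, a=1) + 1.
Applying it to pause: p=16→49, a=1→4, u=21→64, s=19→58, e=5→16.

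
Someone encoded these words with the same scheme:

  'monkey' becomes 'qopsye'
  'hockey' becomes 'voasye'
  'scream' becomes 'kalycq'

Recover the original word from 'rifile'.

m(12)→q(16) and o(14)→o(14) fit y≡25x+2 (mod 26); the inverse of 25 mod 26 is 25. This is an affine cipher: with a=0,…,z=25, each position x becomes (25x+2) mod 26.
Decoding rifile: r(17)→25·(17−2)≡11=l; i(8)→25·(8−2)≡20=u; f(5)→25·(5−2)≡23=x; i(8)→25·(8−2)≡20=u; l(11)→25·(11−2)≡17=r; e(4)→25·(4−2)≡24=y (all mod 26).

luxury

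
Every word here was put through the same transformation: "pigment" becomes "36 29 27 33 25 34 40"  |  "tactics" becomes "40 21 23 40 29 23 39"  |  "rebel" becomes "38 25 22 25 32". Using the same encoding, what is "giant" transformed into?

p is letter #16 and maps to 36: an offset of 20. Letters become their 1-based position plus 20 (so a→21, b→22, …).
For giant: g=7→27, i=9→29, a=1→21, n=14→34, t=20→40.

27 29 21 34 40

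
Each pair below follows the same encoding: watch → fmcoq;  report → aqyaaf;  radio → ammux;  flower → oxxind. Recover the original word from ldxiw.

crown

A repeating key of period 2 is used — shifts +9, +12 over and over.
Undoing it on ldxiw: l−9=c, d−12=r, x−9=o, i−12=w, w−9=n.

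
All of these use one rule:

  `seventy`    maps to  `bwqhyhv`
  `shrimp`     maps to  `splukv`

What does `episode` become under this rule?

hgrvlsh

The output letters match the input read backwards, each shifted +3: seventy reversed is ytneves. Two steps: reverse the string, then apply a Caesar shift of +3.
On episode: reverse → edosipe; then shift: e+3=h, d+3=g, o+3=r, s+3=v, i+3=l, p+3=s, e+3=h.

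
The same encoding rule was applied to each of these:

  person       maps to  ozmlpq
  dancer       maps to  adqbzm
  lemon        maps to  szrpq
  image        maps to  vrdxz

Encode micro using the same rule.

rvbmp

This is an affine cipher: with a=0,…,z=25, each position x becomes (25x+3) mod 26.
For micro: m(12)→25·12+3≡17=r; i(8)→25·8+3≡21=v; c(2)→25·2+3≡1=b; r(17)→25·17+3≡12=m; o(14)→25·14+3≡15=p (all mod 26).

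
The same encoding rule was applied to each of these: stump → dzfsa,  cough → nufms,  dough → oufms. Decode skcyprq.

herself

It's a Vigenère-style cipher with numeric key [11,6]: position i shifts by key[i mod 2].
Undoing it on skcyprq: s−11=h, k−6=e, c−11=r, y−6=s, p−11=e, r−6=l, q−11=f.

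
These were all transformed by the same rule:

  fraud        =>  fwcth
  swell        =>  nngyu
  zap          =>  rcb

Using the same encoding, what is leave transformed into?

Read the word backwards and shift each letter +2.
Applying it to leave: reverse → evael; then shift: e+2=g, v+2=x, a+2=c, e+2=g, l+2=n.

gxcgn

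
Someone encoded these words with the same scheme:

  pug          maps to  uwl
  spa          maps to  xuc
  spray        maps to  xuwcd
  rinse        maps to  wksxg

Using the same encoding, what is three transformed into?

The shift depends on letter class: consonant p→u is +5, but vowel u→w is +2. Two shifts are in play — +2 for a/e/i/o/u, +5 for every other letter.
For three: t(cons)+5=y, h(cons)+5=m, r(cons)+5=w, e(vowel)+2=g, e(vowel)+2=g.

ymwgg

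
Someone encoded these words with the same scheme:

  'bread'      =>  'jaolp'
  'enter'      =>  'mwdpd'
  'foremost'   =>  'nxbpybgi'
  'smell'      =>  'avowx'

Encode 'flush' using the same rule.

nuedt

The shift increases by 1 at each position, starting from +8: 8, 9, 10, ….
Applying it to flush: f+8=n, l+9=u, u+10=e, s+11=d, h+12=t.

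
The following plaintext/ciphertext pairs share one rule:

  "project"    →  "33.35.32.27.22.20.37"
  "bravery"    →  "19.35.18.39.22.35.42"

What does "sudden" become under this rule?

p is letter #16 and maps to 33: an offset of 17. Letters become their 1-based position plus 17 (so a→18, b→19, …).
Applying it to sudden: s=19→36, u=21→38, d=4→21, d=4→21, e=5→22, n=14→31.

36.38.21.21.22.31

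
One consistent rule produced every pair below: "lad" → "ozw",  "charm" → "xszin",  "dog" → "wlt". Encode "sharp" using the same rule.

hszik

This is the alphabet-reversal cipher (Atbash): a becomes z, b becomes y, etc.
For sharp: s↔h, h↔s, a↔z, r↔i, p↔k.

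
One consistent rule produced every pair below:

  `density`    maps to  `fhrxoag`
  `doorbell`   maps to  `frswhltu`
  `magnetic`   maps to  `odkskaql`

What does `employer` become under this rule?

gptqufma

Letter i (0-indexed) is shifted by i+2, so successive shifts are 2, 3, 4, ….
On employer: e+2=g, m+3=p, p+4=t, l+5=q, o+6=u, y+7=f, e+8=m, r+9=a.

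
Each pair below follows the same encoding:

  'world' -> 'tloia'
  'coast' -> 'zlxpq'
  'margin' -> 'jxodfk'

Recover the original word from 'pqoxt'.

straw

Compare letters: w→t is +23, o→l is +23, r→o is +23 — a constant shift. It's a constant shift of +23 (ROT23).
Decoding pqoxt: p−23=s, q−23=t, o−23=r, x−23=a, t−23=w.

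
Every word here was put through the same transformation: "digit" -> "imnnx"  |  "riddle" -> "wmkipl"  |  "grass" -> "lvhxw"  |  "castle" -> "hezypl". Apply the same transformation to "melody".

risthf

Shifts by position in digit: pos 0: d→i (+5), pos 1: i→m (+4), pos 2: g→n (+7), pos 3: i→n (+5), pos 4: t→x (+4) — repeating every 3. The shifts repeat in a cycle of length 3: positions 0,1,… shift by +5, +4, +7, then the pattern repeats.
On melody: m+5=r, e+4=i, l+7=s, o+5=t, d+4=h, y+7=f.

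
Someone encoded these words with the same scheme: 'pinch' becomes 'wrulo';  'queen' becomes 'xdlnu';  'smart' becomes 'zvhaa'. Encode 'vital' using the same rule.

crajs

Shifts by position in pinch: pos 0: p→w (+7), pos 1: i→r (+9), pos 2: n→u (+7), pos 3: c→l (+9) — repeating every 2. A repeating key of period 2 is used — shifts +7, +9 over and over.
For vital: v+7=c, i+9=r, t+7=a, a+9=j, l+7=s.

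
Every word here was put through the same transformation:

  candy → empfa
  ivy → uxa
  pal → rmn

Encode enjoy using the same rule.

The shift depends on letter class: consonant c→e is +2, but vowel a→m is +12. The rule splits by letter class: vowels +12, consonants +2.
On enjoy: e(vowel)+12=q, n(cons)+2=p, j(cons)+2=l, o(vowel)+12=a, y(cons)+2=a.

qplaa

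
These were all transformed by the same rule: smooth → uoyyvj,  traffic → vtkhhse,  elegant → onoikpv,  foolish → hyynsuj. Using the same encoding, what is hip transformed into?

The shift depends on letter class: consonant s→u is +2, but vowel o→y is +10. Vowels shift forward by 10 and consonants shift forward by 2.
Applying it to hip: h(cons)+2=j, i(vowel)+10=s, p(cons)+2=r.

jsr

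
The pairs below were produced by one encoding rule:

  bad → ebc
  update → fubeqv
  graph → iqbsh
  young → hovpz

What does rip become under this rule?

The output letters match the input read backwards, each shifted +1: bad reversed is dab. The word is reversed, then every letter is shifted forward by 1.
Applying it to rip: reverse → pir; then shift: p+1=q, i+1=j, r+1=s.

qjs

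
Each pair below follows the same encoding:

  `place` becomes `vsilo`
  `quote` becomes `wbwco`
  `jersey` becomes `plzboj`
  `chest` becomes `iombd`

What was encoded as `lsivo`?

The shift increases by 1 at each position, starting from +6: 6, 7, 8, ….
Decoding lsivo: l−6=f, s−7=l, i−8=a, v−9=m, o−10=e.

flame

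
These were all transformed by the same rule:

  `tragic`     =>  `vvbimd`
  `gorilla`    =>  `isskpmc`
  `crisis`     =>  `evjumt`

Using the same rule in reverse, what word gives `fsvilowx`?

doughnut

Shifts by position in tragic: pos 0: t→v (+2), pos 1: r→v (+4), pos 2: a→b (+1), pos 3: g→i (+2), pos 4: i→m (+4), pos 5: c→d (+1) — repeating every 3. A repeating key of period 3 is used — shifts +2, +4, +1 over and over.
Reversing it on fsvilowx: f−2=d, s−4=o, v−1=u, i−2=g, l−4=h, o−1=n, w−2=u, x−4=t.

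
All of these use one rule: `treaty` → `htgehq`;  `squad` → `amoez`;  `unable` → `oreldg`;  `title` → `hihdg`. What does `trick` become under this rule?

htisw

t(19)→h(7) and r(17)→t(19) fit y≡7x+4 (mod 26); the inverse of 7 mod 26 is 15. This is an affine cipher: with a=0,…,z=25, each position x becomes (7x+4) mod 26.
On trick: t(19)→7·19+4≡7=h; r(17)→7·17+4≡19=t; i(8)→7·8+4≡8=i; c(2)→7·2+4≡18=s; k(10)→7·10+4≡22=w (all mod 26).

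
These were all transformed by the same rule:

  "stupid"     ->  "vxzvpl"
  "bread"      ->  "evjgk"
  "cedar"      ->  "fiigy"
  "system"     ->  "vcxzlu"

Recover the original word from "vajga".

sweat

In stupid: s→v is +3, t→x is +4, u→z is +5, p→v is +6 — the shift increases by 1 each position. Letter i (0-indexed) is shifted by i+3, so successive shifts are 3, 4, 5, ….
Reversing it on vajga: v−3=s, a−4=w, j−5=e, g−6=a, a−7=t.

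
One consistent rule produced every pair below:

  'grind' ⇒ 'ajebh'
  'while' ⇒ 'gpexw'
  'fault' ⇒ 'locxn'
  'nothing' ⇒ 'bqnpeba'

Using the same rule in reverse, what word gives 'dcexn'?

built

g(6)→a(0) and r(17)→j(9) fit y≡15x+14 (mod 26); the inverse of 15 mod 26 is 7. Each letter's alphabet position (a=0..z=25) is mapped through 15·x+14 mod 26 — an affine cipher.
Undoing it on dcexn: d(3)→7·(3−14)≡1=b; c(2)→7·(2−14)≡20=u; e(4)→7·(4−14)≡8=i; x(23)→7·(23−14)≡11=l; n(13)→7·(13−14)≡19=t (all mod 26).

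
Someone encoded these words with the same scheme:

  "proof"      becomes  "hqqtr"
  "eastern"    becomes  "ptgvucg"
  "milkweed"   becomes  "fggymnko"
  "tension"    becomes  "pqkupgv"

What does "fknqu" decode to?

Two steps: reverse the string, then apply a Caesar shift of +2.
Undoing it on fknqu: shift back: f−2=d, k−2=i, n−2=l, q−2=o, u−2=s → dilos; then reverse → solid.

solid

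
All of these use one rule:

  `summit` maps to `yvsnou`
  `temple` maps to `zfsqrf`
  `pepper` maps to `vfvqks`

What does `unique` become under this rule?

aooraf

Shifts by position in summit: pos 0: s→y (+6), pos 1: u→v (+1), pos 2: m→s (+6), pos 3: m→n (+1) — repeating every 2. It's a Vigenère-style cipher with numeric key [6,1]: position i shifts by key[i mod 2].
For unique: u+6=a, n+1=o, i+6=o, q+1=r, u+6=a, e+1=f.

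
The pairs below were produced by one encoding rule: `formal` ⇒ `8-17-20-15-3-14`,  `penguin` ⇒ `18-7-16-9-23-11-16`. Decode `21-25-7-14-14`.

Letters become their 1-based position plus 2 (so a→3, b→4, …).
Decoding 21-25-7-14-14: 21→(21−2)÷1=19=s, 25→(25−2)÷1=23=w, 7→(7−2)÷1=5=e, 14→(14−2)÷1=12=l, 14→(14−2)÷1=12=l.

swell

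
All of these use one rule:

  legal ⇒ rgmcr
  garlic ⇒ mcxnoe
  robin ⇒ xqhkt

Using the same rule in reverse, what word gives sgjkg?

Shifts by position in legal: pos 0: l→r (+6), pos 1: e→g (+2), pos 2: g→m (+6), pos 3: a→c (+2) — repeating every 2. The shifts repeat in a cycle of length 2: positions 0,1,… shift by +6, +2, then the pattern repeats.
Decoding sgjkg: s−6=m, g−2=e, j−6=d, k−2=i, g−6=a.

media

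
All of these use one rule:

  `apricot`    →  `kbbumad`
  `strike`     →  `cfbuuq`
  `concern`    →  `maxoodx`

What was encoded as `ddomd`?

treat

Shifts by position in apricot: pos 0: a→k (+10), pos 1: p→b (+12), pos 2: r→b (+10), pos 3: i→u (+12) — repeating every 2. It's a Vigenère-style cipher with numeric key [10,12]: position i shifts by key[i mod 2].
Decoding ddomd: d−10=t, d−12=r, o−10=e, m−12=a, d−10=t.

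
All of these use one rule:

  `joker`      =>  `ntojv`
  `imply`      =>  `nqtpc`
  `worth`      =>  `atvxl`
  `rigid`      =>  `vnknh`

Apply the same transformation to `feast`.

The shift depends on letter class: consonant j→n is +4, but vowel o→t is +5. The rule splits by letter class: vowels +5, consonants +4.
Applying it to feast: f(cons)+4=j, e(vowel)+5=j, a(vowel)+5=f, s(cons)+4=w, t(cons)+4=x.

jjfwx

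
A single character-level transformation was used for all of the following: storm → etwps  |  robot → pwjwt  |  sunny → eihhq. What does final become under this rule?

s(18)→e(4) and t(19)→t(19) fit y≡15x+20 (mod 26); the inverse of 15 mod 26 is 7. Treating letters as 0–25, the rule is x ↦ 15x + 20 (mod 26).
Applying it to final: f(5)→15·5+20≡17=r; i(8)→15·8+20≡10=k; n(13)→15·13+20≡7=h; a(0)→15·0+20≡20=u; l(11)→15·11+20≡3=d (all mod 26).

rkhud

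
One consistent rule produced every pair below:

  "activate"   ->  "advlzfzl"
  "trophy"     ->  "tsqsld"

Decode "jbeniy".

jacket

In activate: a→a is +0, c→d is +1, t→v is +2, i→l is +3 — the shift increases by 1 each position. The shift increases by 1 at each position, starting from +0: 0, 1, 2, ….
Undoing it on jbeniy: j−0=j, b−1=a, e−2=c, n−3=k, i−4=e, y−5=t.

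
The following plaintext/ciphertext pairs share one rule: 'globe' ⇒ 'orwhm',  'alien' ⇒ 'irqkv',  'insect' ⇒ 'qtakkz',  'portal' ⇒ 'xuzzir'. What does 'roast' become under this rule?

zuiyb

Shifts by position in globe: pos 0: g→o (+8), pos 1: l→r (+6), pos 2: o→w (+8), pos 3: b→h (+6) — repeating every 2. The shifts repeat in a cycle of length 2: positions 0,1,… shift by +8, +6, then the pattern repeats.
On roast: r+8=z, o+6=u, a+8=i, s+6=y, t+8=b.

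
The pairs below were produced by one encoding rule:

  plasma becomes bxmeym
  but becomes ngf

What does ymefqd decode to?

master

Compare letters: p→b is +12, l→x is +12, a→m is +12 — a constant shift. This is a Caesar cipher with shift 12.
Decoding ymefqd: y−12=m, m−12=a, e−12=s, f−12=t, q−12=e, d−12=r.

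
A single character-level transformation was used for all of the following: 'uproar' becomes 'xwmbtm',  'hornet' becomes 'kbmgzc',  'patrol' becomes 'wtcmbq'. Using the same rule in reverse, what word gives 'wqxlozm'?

plumber

Treating letters as 0–25, the rule is x ↦ 21x + 19 (mod 26).
Undoing it on wqxlozm: w(22)→5·(22−19)≡15=p; q(16)→5·(16−19)≡11=l; x(23)→5·(23−19)≡20=u; l(11)→5·(11−19)≡12=m; o(14)→5·(14−19)≡1=b; z(25)→5·(25−19)≡4=e; m(12)→5·(12−19)≡17=r (all mod 26).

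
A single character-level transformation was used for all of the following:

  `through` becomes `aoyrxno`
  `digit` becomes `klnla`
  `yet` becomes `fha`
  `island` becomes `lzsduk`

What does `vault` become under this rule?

The shift depends on letter class: consonant t→a is +7, but vowel o→r is +3. Two shifts are in play — +3 for a/e/i/o/u, +7 for every other letter.
On vault: v(cons)+7=c, a(vowel)+3=d, u(vowel)+3=x, l(cons)+7=s, t(cons)+7=a.

cdxsa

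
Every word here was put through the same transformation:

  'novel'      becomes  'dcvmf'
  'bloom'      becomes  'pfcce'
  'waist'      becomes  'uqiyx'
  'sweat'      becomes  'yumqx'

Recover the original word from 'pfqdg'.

blank

n(13)→d(3) and o(14)→c(2) fit y≡25x+16 (mod 26); the inverse of 25 mod 26 is 25. This is an affine cipher: with a=0,…,z=25, each position x becomes (25x+16) mod 26.
Undoing it on pfqdg: p(15)→25·(15−16)≡1=b; f(5)→25·(5−16)≡11=l; q(16)→25·(16−16)≡0=a; d(3)→25·(3−16)≡13=n; g(6)→25·(6−16)≡10=k (all mod 26).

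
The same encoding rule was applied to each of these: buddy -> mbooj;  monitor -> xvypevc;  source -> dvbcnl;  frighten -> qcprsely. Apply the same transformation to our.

vbc

The shift depends on letter class: consonant b→m is +11, but vowel u→b is +7. Two shifts are in play — +7 for a/e/i/o/u, +11 for every other letter.
Applying it to our: o(vowel)+7=v, u(vowel)+7=b, r(cons)+11=c.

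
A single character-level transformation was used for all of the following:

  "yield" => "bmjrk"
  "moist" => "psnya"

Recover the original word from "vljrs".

shell

In yield: y→b is +3, i→m is +4, e→j is +5, l→r is +6 — the shift increases by 1 each position. The shift increases by 1 at each position, starting from +3: 3, 4, 5, ….
Decoding vljrs: v−3=s, l−4=h, j−5=e, r−6=l, s−7=l.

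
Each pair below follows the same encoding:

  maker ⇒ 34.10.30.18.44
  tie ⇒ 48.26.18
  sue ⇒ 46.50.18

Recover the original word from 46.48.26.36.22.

With a=1..z=26, the number is 2·pos + 8.
Decoding 46.48.26.36.22: 46→(46−8)÷2=19=s, 48→(48−8)÷2=20=t, 26→(26−8)÷2=9=i, 36→(36−8)÷2=14=n, 22→(22−8)÷2=7=g.

sting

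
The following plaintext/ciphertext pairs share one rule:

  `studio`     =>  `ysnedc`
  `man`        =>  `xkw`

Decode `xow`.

men

The output letters match the input read backwards, each shifted +10: studio reversed is oiduts. Two steps: reverse the string, then apply a Caesar shift of +10.
Decoding xow: shift back: x−10=n, o−10=e, w−10=m → nem; then reverse → men.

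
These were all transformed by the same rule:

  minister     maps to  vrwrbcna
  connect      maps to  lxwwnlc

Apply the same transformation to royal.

axhju

It's a constant shift of +9 (ROT9).
Applying it to royal: r+9=a, o+9=x, y+9=h, a+9=j, l+9=u.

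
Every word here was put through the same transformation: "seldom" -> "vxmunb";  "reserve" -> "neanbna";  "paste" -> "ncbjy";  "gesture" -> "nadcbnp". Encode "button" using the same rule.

wxccdk

The output letters match the input read backwards, each shifted +9: seldom reversed is modles. Two steps: reverse the string, then apply a Caesar shift of +9.
For button: reverse → nottub; then shift: n+9=w, o+9=x, t+9=c, t+9=c, u+9=d, b+9=k.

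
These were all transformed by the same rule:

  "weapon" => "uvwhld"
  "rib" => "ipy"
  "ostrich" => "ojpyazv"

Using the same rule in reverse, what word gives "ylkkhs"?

Read the word backwards and shift each letter +7.
Decoding ylkkhs: shift back: y−7=r, l−7=e, k−7=d, k−7=d, h−7=a, s−7=l → reddal; then reverse → ladder.

ladder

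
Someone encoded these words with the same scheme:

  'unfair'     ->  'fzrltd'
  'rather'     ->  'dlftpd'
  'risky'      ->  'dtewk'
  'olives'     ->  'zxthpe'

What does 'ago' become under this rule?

Two shifts are in play — +11 for a/e/i/o/u, +12 for every other letter.
On ago: a(vowel)+11=l, g(cons)+12=s, o(vowel)+11=z.

lsz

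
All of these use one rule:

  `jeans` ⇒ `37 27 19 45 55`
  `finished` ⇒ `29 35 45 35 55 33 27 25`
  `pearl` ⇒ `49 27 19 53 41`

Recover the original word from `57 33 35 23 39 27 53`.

thicker

j(#10)→37 and e(#5)→27: differences scale by 2, so n = 2·pos + 17. Each letter becomes 2×(its alphabet position, a=1..z=26) + 17.
Undoing it on 57 33 35 23 39 27 53: 57→(57−17)÷2=20=t, 33→(33−17)÷2=8=h, 35→(35−17)÷2=9=i, 23→(23−17)÷2=3=c, 39→(39−17)÷2=11=k, 27→(27−17)÷2=5=e, 53→(53−17)÷2=18=r.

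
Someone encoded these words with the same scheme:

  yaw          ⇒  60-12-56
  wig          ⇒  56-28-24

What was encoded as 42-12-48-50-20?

y(#25)→60 and a(#1)→12: differences scale by 2, so n = 2·pos + 10. With a=1..z=26, the number is 2·pos + 10.
Decoding 42-12-48-50-20: 42→(42−10)÷2=16=p, 12→(12−10)÷2=1=a, 48→(48−10)÷2=19=s, 50→(50−10)÷2=20=t, 20→(20−10)÷2=5=e.

paste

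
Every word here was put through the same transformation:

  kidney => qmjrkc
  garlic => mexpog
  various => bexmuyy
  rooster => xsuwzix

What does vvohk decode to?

pride

Shifts by position in kidney: pos 0: k→q (+6), pos 1: i→m (+4), pos 2: d→j (+6), pos 3: n→r (+4) — repeating every 2. A repeating key of period 2 is used — shifts +6, +4 over and over.
Reversing it on vvohk: v−6=p, v−4=r, o−6=i, h−4=d, k−6=e.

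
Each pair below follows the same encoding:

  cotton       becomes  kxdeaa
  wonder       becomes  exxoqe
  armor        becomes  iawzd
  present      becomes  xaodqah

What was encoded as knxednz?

Letter i (0-indexed) is shifted by i+8, so successive shifts are 8, 9, 10, ….
Reversing it on knxednz: k−8=c, n−9=e, x−10=n, e−11=t, d−12=r, n−13=a, z−14=l.

central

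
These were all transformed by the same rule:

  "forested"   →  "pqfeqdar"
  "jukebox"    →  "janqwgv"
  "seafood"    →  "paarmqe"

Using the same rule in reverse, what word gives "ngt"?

hub

The output letters match the input read backwards, each shifted +12: forested reversed is detserof. Read the word backwards and shift each letter +12.
Reversing it on ngt: shift back: n−12=b, g−12=u, t−12=h → buh; then reverse → hub.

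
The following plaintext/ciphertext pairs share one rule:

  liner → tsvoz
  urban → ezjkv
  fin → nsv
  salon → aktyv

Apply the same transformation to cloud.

ktyel

Two shifts are in play — +10 for a/e/i/o/u, +8 for every other letter.
For cloud: c(cons)+8=k, l(cons)+8=t, o(vowel)+10=y, u(vowel)+10=e, d(cons)+8=l.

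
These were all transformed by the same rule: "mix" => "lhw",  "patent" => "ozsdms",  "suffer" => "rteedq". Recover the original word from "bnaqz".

cobra

Compare letters: m→l is +25, i→h is +25, x→w is +25 — a constant shift. Every letter moves 25 places later in the alphabet, wrapping around z→a.
Undoing it on bnaqz: b−25=c, n−25=o, a−25=b, q−25=r, z−25=a.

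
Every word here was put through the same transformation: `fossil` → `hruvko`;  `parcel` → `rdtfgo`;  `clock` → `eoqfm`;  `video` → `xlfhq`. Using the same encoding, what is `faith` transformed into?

hdkwj

Shifts by position in fossil: pos 0: f→h (+2), pos 1: o→r (+3), pos 2: s→u (+2), pos 3: s→v (+3) — repeating every 2. The shifts repeat in a cycle of length 2: positions 0,1,… shift by +2, +3, then the pattern repeats.
On faith: f+2=h, a+3=d, i+2=k, t+3=w, h+2=j.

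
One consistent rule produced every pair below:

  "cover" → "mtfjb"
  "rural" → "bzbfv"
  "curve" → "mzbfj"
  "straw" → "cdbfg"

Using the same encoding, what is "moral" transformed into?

wtbfv

The shift depends on letter class: consonant c→m is +10, but vowel o→t is +5. Vowels shift forward by 5 and consonants shift forward by 10.
For moral: m(cons)+10=w, o(vowel)+5=t, r(cons)+10=b, a(vowel)+5=f, l(cons)+10=v.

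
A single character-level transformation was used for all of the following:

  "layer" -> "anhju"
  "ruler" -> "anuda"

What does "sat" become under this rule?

The output letters match the input read backwards, each shifted +9: layer reversed is reyal. Two steps: reverse the string, then apply a Caesar shift of +9.
For sat: reverse → tas; then shift: t+9=c, a+9=j, s+9=b.

cjb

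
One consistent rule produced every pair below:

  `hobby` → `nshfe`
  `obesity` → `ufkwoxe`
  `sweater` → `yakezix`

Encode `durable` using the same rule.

jyxehpk

The shifts repeat in a cycle of length 2: positions 0,1,… shift by +6, +4, then the pattern repeats.
For durable: d+6=j, u+4=y, r+6=x, a+4=e, b+6=h, l+4=p, e+6=k.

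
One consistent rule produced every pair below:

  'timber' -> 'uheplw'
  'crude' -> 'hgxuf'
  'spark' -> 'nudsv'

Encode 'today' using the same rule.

Read the word backwards and shift each letter +3.
On today: reverse → yadot; then shift: y+3=b, a+3=d, d+3=g, o+3=r, t+3=w.

bdgrw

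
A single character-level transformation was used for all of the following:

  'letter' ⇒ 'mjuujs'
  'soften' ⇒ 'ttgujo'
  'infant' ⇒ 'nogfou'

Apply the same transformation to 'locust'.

mtdztu

The shift depends on letter class: consonant l→m is +1, but vowel e→j is +5. Vowels shift forward by 5 and consonants shift forward by 1.
Applying it to locust: l(cons)+1=m, o(vowel)+5=t, c(cons)+1=d, u(vowel)+5=z, s(cons)+1=t, t(cons)+1=u.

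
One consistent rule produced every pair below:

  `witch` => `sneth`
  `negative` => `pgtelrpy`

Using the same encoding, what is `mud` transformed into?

ofx

The output letters match the input read backwards, each shifted +11: witch reversed is hctiw. The word is reversed, then every letter is shifted forward by 11.
On mud: reverse → dum; then shift: d+11=o, u+11=f, m+11=x.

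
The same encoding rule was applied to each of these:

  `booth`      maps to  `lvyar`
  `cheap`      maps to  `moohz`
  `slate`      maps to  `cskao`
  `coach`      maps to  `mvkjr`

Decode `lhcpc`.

Shifts by position in booth: pos 0: b→l (+10), pos 1: o→v (+7), pos 2: o→y (+10), pos 3: t→a (+7) — repeating every 2. A repeating key of period 2 is used — shifts +10, +7 over and over.
Reversing it on lhcpc: l−10=b, h−7=a, c−10=s, p−7=i, c−10=s.

basis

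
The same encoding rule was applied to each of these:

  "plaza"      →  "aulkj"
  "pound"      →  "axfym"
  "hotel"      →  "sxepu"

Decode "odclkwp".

durable

Shifts by position in plaza: pos 0: p→a (+11), pos 1: l→u (+9), pos 2: a→l (+11), pos 3: z→k (+11), pos 4: a→j (+9) — repeating every 3. It's a Vigenère-style cipher with numeric key [11,9,11]: position i shifts by key[i mod 3].
Decoding odclkwp: o−11=d, d−9=u, c−11=r, l−11=a, k−9=b, w−11=l, p−11=e.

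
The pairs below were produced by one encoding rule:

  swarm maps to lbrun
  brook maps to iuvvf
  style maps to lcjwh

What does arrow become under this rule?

This is an affine cipher: with a=0,…,z=25, each position x becomes (17x+17) mod 26.
For arrow: a(0)→17·0+17≡17=r; r(17)→17·17+17≡20=u; r(17)→17·17+17≡20=u; o(14)→17·14+17≡21=v; w(22)→17·22+17≡1=b (all mod 26).

ruuvb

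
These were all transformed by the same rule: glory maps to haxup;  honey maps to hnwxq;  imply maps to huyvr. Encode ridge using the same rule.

npmra

The output letters match the input read backwards, each shifted +9: glory reversed is yrolg. Read the word backwards and shift each letter +9.
For ridge: reverse → egdir; then shift: e+9=n, g+9=p, d+9=m, i+9=r, r+9=a.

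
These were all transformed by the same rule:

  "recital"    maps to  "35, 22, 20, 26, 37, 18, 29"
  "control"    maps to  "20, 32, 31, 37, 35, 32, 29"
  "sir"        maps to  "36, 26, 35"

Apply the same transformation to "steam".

36, 37, 22, 18, 30

r is letter #18 and maps to 35: an offset of 17. Each letter is replaced by its alphabet position (a=1..z=26) + 17.
Applying it to steam: s=19→36, t=20→37, e=5→22, a=1→18, m=13→30.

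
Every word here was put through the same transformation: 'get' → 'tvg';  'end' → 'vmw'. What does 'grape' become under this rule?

tizkv

Letters are reflected about the middle of the alphabet (position → 25−position): Atbash.
For grape: g↔t, r↔i, a↔z, p↔k, e↔v.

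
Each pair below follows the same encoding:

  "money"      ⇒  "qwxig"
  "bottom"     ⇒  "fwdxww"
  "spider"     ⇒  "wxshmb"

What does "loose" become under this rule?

pwywm

Shifts by position in money: pos 0: m→q (+4), pos 1: o→w (+8), pos 2: n→x (+10), pos 3: e→i (+4), pos 4: y→g (+8) — repeating every 3. The shifts repeat in a cycle of length 3: positions 0,1,… shift by +4, +8, +10, then the pattern repeats.
For loose: l+4=p, o+8=w, o+10=y, s+4=w, e+8=m.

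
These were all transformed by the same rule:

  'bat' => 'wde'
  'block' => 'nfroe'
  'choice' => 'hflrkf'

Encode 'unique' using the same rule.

The output letters match the input read backwards, each shifted +3: bat reversed is tab. Two steps: reverse the string, then apply a Caesar shift of +3.
For unique: reverse → euqinu; then shift: e+3=h, u+3=x, q+3=t, i+3=l, n+3=q, u+3=x.

hxtlqx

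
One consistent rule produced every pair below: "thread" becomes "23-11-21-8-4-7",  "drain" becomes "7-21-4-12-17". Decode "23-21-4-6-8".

t is letter #20 and maps to 23: an offset of 3. The number is (letter's place in the alphabet, a=1) + 3.
Undoing it on 23-21-4-6-8: 23→(23−3)÷1=20=t, 21→(21−3)÷1=18=r, 4→(4−3)÷1=1=a, 6→(6−3)÷1=3=c, 8→(8−3)÷1=5=e.

trace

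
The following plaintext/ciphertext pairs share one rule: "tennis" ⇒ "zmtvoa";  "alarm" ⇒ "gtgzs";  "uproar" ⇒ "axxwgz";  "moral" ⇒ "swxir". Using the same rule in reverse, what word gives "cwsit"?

woman

Shifts by position in tennis: pos 0: t→z (+6), pos 1: e→m (+8), pos 2: n→t (+6), pos 3: n→v (+8) — repeating every 2. A repeating key of period 2 is used — shifts +6, +8 over and over.
Reversing it on cwsit: c−6=w, w−8=o, s−6=m, i−8=a, t−6=n.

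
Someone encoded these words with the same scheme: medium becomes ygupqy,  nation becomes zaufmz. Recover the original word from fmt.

The output letters match the input read backwards, each shifted +12: medium reversed is muidem. The word is reversed, then every letter is shifted forward by 12.
Reversing it on fmt: shift back: f−12=t, m−12=a, t−12=h → tah; then reverse → hat.

hat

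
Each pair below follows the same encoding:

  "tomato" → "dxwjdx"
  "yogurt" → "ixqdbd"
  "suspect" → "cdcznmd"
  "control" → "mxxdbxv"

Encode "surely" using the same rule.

The shift depends on letter class: consonant t→d is +10, but vowel o→x is +9. Vowels shift forward by 9 and consonants shift forward by 10.
On surely: s(cons)+10=c, u(vowel)+9=d, r(cons)+10=b, e(vowel)+9=n, l(cons)+10=v, y(cons)+10=i.

cdbnvi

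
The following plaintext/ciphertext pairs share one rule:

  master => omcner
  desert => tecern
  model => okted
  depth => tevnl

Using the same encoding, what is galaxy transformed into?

amdmfq

Treating letters as 0–25, the rule is x ↦ 11x + 12 (mod 26).
For galaxy: g(6)→11·6+12≡0=a; a(0)→11·0+12≡12=m; l(11)→11·11+12≡3=d; a(0)→11·0+12≡12=m; x(23)→11·23+12≡5=f; y(24)→11·24+12≡16=q (all mod 26).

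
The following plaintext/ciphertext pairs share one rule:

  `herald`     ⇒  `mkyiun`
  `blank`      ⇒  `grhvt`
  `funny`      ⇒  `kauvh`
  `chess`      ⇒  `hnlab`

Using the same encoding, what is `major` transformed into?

rgqwa

Letter i (0-indexed) is shifted by i+5, so successive shifts are 5, 6, 7, ….
Applying it to major: m+5=r, a+6=g, j+7=q, o+8=w, r+9=a.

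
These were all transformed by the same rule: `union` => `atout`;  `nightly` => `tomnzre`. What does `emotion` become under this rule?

Compare letters: u→a is +6, n→t is +6, i→o is +6 — a constant shift. Every letter moves 6 places later in the alphabet, wrapping around z→a.
For emotion: e+6=k, m+6=s, o+6=u, t+6=z, i+6=o, o+6=u, n+6=t.

ksuzout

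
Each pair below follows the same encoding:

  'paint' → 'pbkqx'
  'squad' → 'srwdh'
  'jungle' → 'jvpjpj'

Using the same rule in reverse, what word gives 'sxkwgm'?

The shift increases by 1 at each position, starting from +0: 0, 1, 2, ….
Decoding sxkwgm: s−0=s, x−1=w, k−2=i, w−3=t, g−4=c, m−5=h.

switch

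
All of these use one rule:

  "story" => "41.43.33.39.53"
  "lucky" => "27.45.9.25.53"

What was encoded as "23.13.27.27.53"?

s(#19)→41 and t(#20)→43: differences scale by 2, so n = 2·pos + 3. With a=1..z=26, the number is 2·pos + 3.
Undoing it on 23.13.27.27.53: 23→(23−3)÷2=10=j, 13→(13−3)÷2=5=e, 27→(27−3)÷2=12=l, 27→(27−3)÷2=12=l, 53→(53−3)÷2=25=y.

jelly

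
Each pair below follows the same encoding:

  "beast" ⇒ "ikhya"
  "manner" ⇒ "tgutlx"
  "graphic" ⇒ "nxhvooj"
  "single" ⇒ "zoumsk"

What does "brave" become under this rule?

ixhbl

Shifts by position in beast: pos 0: b→i (+7), pos 1: e→k (+6), pos 2: a→h (+7), pos 3: s→y (+6) — repeating every 2. The shifts repeat in a cycle of length 2: positions 0,1,… shift by +7, +6, then the pattern repeats.
Applying it to brave: b+7=i, r+6=x, a+7=h, v+6=b, e+7=l.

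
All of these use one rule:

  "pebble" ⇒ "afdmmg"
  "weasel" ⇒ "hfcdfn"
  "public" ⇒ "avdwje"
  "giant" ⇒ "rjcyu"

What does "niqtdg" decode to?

Shifts by position in pebble: pos 0: p→a (+11), pos 1: e→f (+1), pos 2: b→d (+2), pos 3: b→m (+11), pos 4: l→m (+1), pos 5: e→g (+2) — repeating every 3. A repeating key of period 3 is used — shifts +11, +1, +2 over and over.
Decoding niqtdg: n−11=c, i−1=h, q−2=o, t−11=i, d−1=c, g−2=e.

choice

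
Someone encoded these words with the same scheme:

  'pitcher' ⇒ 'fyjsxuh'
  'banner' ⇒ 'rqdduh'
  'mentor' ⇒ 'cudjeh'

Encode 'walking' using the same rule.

mqbaydw

Compare letters: p→f is +16, i→y is +16, t→j is +16 — a constant shift. This is a Caesar cipher with shift 16.
For walking: w+16=m, a+16=q, l+16=b, k+16=a, i+16=y, n+16=d, g+16=w.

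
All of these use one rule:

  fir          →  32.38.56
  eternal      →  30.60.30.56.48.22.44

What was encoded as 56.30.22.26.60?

f(#6)→32 and i(#9)→38: differences scale by 2, so n = 2·pos + 20. The formula is n = 2×(alphabet index, a=1) + 20.
Undoing it on 56.30.22.26.60: 56→(56−20)÷2=18=r, 30→(30−20)÷2=5=e, 22→(22−20)÷2=1=a, 26→(26−20)÷2=3=c, 60→(60−20)÷2=20=t.

react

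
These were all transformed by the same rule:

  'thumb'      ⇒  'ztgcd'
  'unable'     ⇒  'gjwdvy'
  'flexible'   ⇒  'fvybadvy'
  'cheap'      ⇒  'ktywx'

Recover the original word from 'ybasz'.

exist

t(19)→z(25) and h(7)→t(19) fit y≡7x+22 (mod 26); the inverse of 7 mod 26 is 15. Each letter's alphabet position (a=0..z=25) is mapped through 7·x+22 mod 26 — an affine cipher.
Reversing it on ybasz: y(24)→15·(24−22)≡4=e; b(1)→15·(1−22)≡23=x; a(0)→15·(0−22)≡8=i; s(18)→15·(18−22)≡18=s; z(25)→15·(25−22)≡19=t (all mod 26).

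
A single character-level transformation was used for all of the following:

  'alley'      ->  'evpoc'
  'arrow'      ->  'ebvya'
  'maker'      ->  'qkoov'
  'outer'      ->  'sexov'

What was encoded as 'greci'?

Shifts by position in alley: pos 0: a→e (+4), pos 1: l→v (+10), pos 2: l→p (+4), pos 3: e→o (+10) — repeating every 2. It's a Vigenère-style cipher with numeric key [4,10]: position i shifts by key[i mod 2].
Reversing it on greci: g−4=c, r−10=h, e−4=a, c−10=s, i−4=e.

chase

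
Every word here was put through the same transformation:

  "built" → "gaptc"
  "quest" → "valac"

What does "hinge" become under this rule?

mouon

In built: b→g is +5, u→a is +6, i→p is +7, l→t is +8 — the shift increases by 1 each position. Letter i (0-indexed) is shifted by i+5, so successive shifts are 5, 6, 7, ….
On hinge: h+5=m, i+6=o, n+7=u, g+8=o, e+9=n.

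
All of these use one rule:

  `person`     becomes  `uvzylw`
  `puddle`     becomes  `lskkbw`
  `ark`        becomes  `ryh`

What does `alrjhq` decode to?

jacket

The output letters match the input read backwards, each shifted +7: person reversed is nosrep. Read the word backwards and shift each letter +7.
Undoing it on alrjhq: shift back: a−7=t, l−7=e, r−7=k, j−7=c, h−7=a, q−7=j → tekcaj; then reverse → jacket.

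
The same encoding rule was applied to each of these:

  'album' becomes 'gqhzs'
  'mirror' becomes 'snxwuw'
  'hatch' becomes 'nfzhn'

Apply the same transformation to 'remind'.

xjsnti

A repeating key of period 2 is used — shifts +6, +5 over and over.
Applying it to remind: r+6=x, e+5=j, m+6=s, i+5=n, n+6=t, d+5=i.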